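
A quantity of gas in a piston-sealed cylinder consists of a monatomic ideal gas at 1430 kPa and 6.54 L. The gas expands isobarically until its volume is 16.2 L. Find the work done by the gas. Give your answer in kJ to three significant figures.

Isobaric: W = P ΔV.
W = (1430 kPa)(16.2 − 6.54 L) = (1430)(9.66) = 13814 J.

W ≈ 13.8 kJ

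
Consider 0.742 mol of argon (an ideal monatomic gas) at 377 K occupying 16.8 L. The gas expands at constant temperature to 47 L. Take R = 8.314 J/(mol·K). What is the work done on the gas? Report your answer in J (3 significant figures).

Isothermal: W = nRT ln(V₂/V₁).
W = (0.742)(8.314)(377) × ln(47/16.8)
  = 2326 × 1.029
W_by_gas = 2393 J; work on gas = −W_by = -2393 J.

W ≈ -2390 J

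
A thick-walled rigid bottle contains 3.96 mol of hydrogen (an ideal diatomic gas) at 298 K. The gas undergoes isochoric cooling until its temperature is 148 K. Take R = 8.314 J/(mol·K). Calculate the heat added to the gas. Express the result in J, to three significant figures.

Constant volume ⇒ W = 0, so Q = ΔU = nCᵥΔT with Cᵥ = 5R/2 = 20.79 J/(mol·K).
ΔU = (3.96)(20.79)(148 − 298) = -12346 J.

Q ≈ -12300 J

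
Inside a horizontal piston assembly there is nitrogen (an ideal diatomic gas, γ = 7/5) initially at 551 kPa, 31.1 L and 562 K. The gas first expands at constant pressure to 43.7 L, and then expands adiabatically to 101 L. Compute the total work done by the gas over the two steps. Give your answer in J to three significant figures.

W_total ≈ 24100 J

Step 1 (isobaric): W = PΔV = (551 kPa)(43.7 − 31.1 L) = 6943 J.
After step 1: P = 551 kPa, V = 43.7 L, T = 789.7 K.
Step 2 (adiabatic): W = (P₁V₁ − P₂V₂)/(γ−1) = (24079 − 17223)/0.4 = 17140 J.
W_total = 6943 + 17140 = 24083 J.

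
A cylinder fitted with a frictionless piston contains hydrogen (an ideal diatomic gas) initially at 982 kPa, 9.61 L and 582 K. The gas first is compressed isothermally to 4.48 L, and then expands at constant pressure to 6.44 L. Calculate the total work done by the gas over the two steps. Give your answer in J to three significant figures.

Step 1 (isothermal): W = P₁V₁ ln(V₂/V₁) = (9437) ln(4.48/9.61) = -7202 J.
After step 1: P = 2106 kPa, V = 4.48 L, T = 582 K.
Step 2 (isobaric): W = PΔV = (2106 kPa)(6.44 − 4.48 L) = 4129 J.
W_total = -7202 + 4129 = -3073 J.

W_total ≈ -3070 J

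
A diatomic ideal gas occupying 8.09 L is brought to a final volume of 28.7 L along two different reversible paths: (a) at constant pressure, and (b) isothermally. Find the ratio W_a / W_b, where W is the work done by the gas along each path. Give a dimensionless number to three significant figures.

W_a / W_b ≈ 2.01

Path (a) isobaric: W = P₁(V₂ − V₁) → W_a/(P₁V₁) = 2.548.
Path (b) isothermal: W = P₁V₁ ln(V₂/V₁) → W_b/(P₁V₁) = 1.266.
W_a / W_b = 2.548 / 1.266 = 2.012.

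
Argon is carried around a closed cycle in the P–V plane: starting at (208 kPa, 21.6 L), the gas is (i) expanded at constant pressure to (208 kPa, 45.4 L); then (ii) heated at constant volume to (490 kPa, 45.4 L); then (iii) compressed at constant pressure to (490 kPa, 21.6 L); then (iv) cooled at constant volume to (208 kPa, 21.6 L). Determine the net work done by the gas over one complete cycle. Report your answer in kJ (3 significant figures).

Constant-volume legs do no work.
W(i) = (208)(45.4 − 21.6) = 4950 J; W(iii) = (490)(21.6 − 45.4) = -11662 J.
W_net = 4950 − 11662 = -6712 J (the counter-clockwise enclosed area).

W_net ≈ -6.71 kJ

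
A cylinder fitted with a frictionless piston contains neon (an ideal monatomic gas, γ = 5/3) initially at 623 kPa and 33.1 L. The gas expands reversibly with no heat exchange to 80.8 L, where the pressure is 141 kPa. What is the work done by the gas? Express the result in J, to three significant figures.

W ≈ 13800 J

Adiabatic: W = (P₁V₁ − P₂V₂)/(γ − 1) with γ = 5/3.
P₁V₁ = 20621 J, P₂V₂ = 11393 J.
W = (20621 − 11393) / 0.6667 = 13843 J.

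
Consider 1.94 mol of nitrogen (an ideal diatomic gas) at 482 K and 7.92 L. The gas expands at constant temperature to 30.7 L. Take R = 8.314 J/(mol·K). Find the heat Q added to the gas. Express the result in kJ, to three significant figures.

Isothermal ⇒ ΔU = 0, so Q = W = nRT ln(V₂/V₁).
Q = (1.94)(8.314)(482) ln(30.7/7.92) = 7774 × 1.355 = 10533 J.

Q ≈ 10.5 kJ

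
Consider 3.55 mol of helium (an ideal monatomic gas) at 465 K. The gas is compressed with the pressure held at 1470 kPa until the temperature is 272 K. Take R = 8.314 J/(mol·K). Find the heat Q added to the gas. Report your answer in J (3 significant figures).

Q ≈ -14200 J

Isobaric: W = nRΔT = (3.55)(8.314)(-193) = -5696 J.
ΔU = nCᵥΔT with Cᵥ = 3R/2: ΔU = (3.55)(12.47)(-193) = -8545 J.
Q = ΔU + W = -8545 − 5696 = -14241 J.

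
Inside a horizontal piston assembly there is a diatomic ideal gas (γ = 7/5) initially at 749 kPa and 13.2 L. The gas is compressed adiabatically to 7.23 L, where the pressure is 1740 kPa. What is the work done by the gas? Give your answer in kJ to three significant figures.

W ≈ -6.73 kJ

Adiabatic: W = (P₁V₁ − P₂V₂)/(γ − 1) with γ = 7/5.
P₁V₁ = 9887 J, P₂V₂ = 12580 J.
W = (9887 − 12580) / 0.4 = -6734 J.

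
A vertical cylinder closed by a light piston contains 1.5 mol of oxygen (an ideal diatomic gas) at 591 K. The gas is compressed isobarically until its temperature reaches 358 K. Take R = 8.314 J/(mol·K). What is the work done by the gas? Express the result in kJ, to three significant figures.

Isobaric: W = P ΔV = nR ΔT.
W = (1.5)(8.314)(358 − 591) = -2906 J.

W ≈ -2.91 kJ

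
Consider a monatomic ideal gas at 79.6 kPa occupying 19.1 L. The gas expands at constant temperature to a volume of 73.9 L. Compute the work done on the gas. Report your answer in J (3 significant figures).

Isothermal: W = nRT ln(V₂/V₁) = P₁V₁ ln(V₂/V₁).
P₁V₁ = (79.6 kPa)(19.1 L) = 1520 J.
W = 1520 × ln(73.9/19.1) = 1520 × 1.353
W_by_gas = 2057 J; work on gas = −W_by = -2057 J.

W ≈ -2060 J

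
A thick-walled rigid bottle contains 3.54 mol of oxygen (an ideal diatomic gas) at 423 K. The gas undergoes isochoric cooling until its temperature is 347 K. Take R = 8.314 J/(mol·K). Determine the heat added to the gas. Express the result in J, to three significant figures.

Constant volume ⇒ W = 0, so Q = ΔU = nCᵥΔT with Cᵥ = 5R/2 = 20.79 J/(mol·K).
ΔU = (3.54)(20.79)(347 − 423) = -5592 J.

Q ≈ -5590 J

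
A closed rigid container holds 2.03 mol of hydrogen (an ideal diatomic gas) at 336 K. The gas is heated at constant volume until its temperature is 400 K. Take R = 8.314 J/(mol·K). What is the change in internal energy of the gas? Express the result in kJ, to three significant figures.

ΔU ≈ 2.70 kJ

Constant volume ⇒ W = 0, so Q = ΔU = nCᵥΔT with Cᵥ = 5R/2 = 20.79 J/(mol·K).
ΔU = (2.03)(20.79)(400 − 336) = 2700 J.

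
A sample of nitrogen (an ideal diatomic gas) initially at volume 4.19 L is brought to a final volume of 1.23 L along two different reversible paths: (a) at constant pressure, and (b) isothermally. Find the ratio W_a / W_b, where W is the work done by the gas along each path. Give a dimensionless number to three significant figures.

W_a / W_b ≈ 0.576

Path (a) isobaric: W = P₁(V₂ − V₁) → W_a/(P₁V₁) = -0.7064.
Path (b) isothermal: W = P₁V₁ ln(V₂/V₁) → W_b/(P₁V₁) = -1.226.
W_a / W_b = -0.7064 / -1.226 = 0.5764.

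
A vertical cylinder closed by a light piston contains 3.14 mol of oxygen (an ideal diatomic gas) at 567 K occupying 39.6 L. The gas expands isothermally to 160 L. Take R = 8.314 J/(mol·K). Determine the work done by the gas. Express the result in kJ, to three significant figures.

W ≈ 20.7 kJ

Isothermal: W = nRT ln(V₂/V₁).
W = (3.14)(8.314)(567) × ln(160/39.6)
  = 14802 × 1.396
W_by_gas = 20669 J.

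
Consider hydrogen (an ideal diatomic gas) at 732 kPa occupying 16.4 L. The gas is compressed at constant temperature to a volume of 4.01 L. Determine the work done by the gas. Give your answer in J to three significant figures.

W ≈ -16900 J

Isothermal: W = nRT ln(V₂/V₁) = P₁V₁ ln(V₂/V₁).
P₁V₁ = (732 kPa)(16.4 L) = 12005 J.
W = 12005 × ln(4.01/16.4) = 12005 × -1.408
W_by_gas = -16909 J.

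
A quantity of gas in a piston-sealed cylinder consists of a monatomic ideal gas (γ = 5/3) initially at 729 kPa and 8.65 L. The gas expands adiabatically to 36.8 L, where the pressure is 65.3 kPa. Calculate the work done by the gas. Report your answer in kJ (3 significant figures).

W ≈ 5.85 kJ

Adiabatic: W = (P₁V₁ − P₂V₂)/(γ − 1) with γ = 5/3.
P₁V₁ = 6306 J, P₂V₂ = 2403 J.
W = (6306 − 2403) / 0.6667 = 5854 J.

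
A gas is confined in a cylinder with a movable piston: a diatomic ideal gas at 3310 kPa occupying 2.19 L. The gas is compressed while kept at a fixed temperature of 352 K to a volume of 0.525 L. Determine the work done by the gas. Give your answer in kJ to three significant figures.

Isothermal: W = nRT ln(V₂/V₁) = P₁V₁ ln(V₂/V₁).
P₁V₁ = (3310 kPa)(2.19 L) = 7249 J.
W = 7249 × ln(0.525/2.19) = 7249 × -1.428
W_by_gas = -10353 J.

W ≈ -10.4 kJ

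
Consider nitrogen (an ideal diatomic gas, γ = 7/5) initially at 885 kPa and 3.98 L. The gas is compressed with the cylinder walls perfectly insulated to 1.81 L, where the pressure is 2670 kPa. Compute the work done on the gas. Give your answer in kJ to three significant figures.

Adiabatic: W = (P₁V₁ − P₂V₂)/(γ − 1) with γ = 7/5.
P₁V₁ = 3522 J, P₂V₂ = 4833 J.
W = (3522 − 4833) / 0.4 = -3276 J.
Work on gas = −W_by = 3276 J.

W ≈ 3.28 kJ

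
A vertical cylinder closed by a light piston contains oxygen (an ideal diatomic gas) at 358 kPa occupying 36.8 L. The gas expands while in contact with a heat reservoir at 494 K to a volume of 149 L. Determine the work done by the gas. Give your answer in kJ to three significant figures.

W ≈ 18.4 kJ

Isothermal: W = nRT ln(V₂/V₁) = P₁V₁ ln(V₂/V₁).
P₁V₁ = (358 kPa)(36.8 L) = 13174 J.
W = 13174 × ln(149/36.8) = 13174 × 1.398
W_by_gas = 18424 J.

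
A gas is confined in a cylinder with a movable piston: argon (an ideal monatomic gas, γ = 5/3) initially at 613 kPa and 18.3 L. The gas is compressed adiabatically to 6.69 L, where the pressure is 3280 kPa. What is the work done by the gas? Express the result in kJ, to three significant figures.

W ≈ -16.1 kJ

Adiabatic: W = (P₁V₁ − P₂V₂)/(γ − 1) with γ = 5/3.
P₁V₁ = 11218 J, P₂V₂ = 21943 J.
W = (11218 − 21943) / 0.6667 = -16088 J.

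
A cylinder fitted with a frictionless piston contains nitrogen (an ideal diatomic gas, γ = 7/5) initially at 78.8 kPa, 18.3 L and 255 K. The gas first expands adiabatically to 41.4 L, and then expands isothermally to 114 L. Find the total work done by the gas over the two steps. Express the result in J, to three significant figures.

Step 1 (adiabatic): W = (P₁V₁ − P₂V₂)/(γ−1) = (1442 − 1040)/0.4 = 1004 J.
After step 1: P = 25.13 kPa, V = 41.4 L, T = 184 K.
Step 2 (isothermal): W = P₁V₁ ln(V₂/V₁) = (1040) ln(114/41.4) = 1054 J.
W_total = 1004 + 1054 = 2058 J.

W_total ≈ 2060 J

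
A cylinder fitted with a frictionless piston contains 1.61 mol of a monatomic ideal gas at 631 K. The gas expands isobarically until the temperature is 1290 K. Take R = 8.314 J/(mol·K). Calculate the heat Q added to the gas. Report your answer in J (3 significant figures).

Q ≈ 22100 J

Isobaric: W = nRΔT = (1.61)(8.314)(659) = 8821 J.
ΔU = nCᵥΔT with Cᵥ = 3R/2: ΔU = (1.61)(12.47)(659) = 13232 J.
Q = ΔU + W = 13232 + 8821 = 22053 J.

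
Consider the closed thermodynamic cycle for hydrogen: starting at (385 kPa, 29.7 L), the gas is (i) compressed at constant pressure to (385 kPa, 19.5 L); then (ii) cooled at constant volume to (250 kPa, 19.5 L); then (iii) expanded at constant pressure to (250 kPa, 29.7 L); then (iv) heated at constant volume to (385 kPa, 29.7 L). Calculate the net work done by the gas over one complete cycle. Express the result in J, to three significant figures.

W_net ≈ -1380 J

Constant-volume legs do no work.
W(i) = (385)(19.5 − 29.7) = -3927 J; W(iii) = (250)(29.7 − 19.5) = 2550 J.
W_net = -3927 + 2550 = -1377 J (the counter-clockwise enclosed area).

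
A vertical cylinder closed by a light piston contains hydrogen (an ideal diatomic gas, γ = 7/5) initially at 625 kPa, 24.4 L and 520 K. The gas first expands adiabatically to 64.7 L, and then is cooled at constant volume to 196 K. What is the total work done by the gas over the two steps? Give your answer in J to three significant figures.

W_total ≈ 12300 J

Step 1 (adiabatic): W = (P₁V₁ − P₂V₂)/(γ−1) = (15250 − 10324)/0.4 = 12314 J.
Step 2 (isochoric): W = 0 (constant volume).
W_total = 12314 + 0 = 12314 J.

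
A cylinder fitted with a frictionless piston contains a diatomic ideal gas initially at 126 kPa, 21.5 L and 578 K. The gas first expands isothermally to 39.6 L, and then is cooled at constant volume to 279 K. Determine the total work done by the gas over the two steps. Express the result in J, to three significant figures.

Step 1 (isothermal): W = P₁V₁ ln(V₂/V₁) = (2709) ln(39.6/21.5) = 1655 J.
Step 2 (isochoric): W = 0 (constant volume).
W_total = 1655 + 0 = 1655 J.

W_total ≈ 1650 J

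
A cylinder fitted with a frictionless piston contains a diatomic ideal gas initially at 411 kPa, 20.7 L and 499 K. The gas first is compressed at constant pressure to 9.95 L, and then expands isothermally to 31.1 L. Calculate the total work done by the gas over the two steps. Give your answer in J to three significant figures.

Step 1 (isobaric): W = PΔV = (411 kPa)(9.95 − 20.7 L) = -4418 J.
After step 1: P = 411 kPa, V = 9.95 L, T = 239.9 K.
Step 2 (isothermal): W = P₁V₁ ln(V₂/V₁) = (4089) ln(31.1/9.95) = 4660 J.
W_total = -4418 + 4660 = 242.2 J.

W_total ≈ 242 J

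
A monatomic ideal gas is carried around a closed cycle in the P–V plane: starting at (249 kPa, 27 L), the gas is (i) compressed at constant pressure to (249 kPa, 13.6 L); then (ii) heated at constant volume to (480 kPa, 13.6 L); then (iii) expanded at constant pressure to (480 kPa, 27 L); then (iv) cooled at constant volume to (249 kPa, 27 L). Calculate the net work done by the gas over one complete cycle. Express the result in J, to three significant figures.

W_net ≈ 3100 J

Constant-volume legs do no work.
W(i) = (249)(13.6 − 27) = -3337 J; W(iii) = (480)(27 − 13.6) = 6432 J.
W_net = -3337 + 6432 = 3095 J (the clockwise enclosed area).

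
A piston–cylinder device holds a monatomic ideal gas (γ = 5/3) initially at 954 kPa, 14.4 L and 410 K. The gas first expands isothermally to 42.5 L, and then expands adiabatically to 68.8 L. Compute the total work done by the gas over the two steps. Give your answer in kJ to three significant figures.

Step 1 (isothermal): W = P₁V₁ ln(V₂/V₁) = (13738) ln(42.5/14.4) = 14868 J.
After step 1: P = 323.2 kPa, V = 42.5 L, T = 410 K.
Step 2 (adiabatic): W = (P₁V₁ − P₂V₂)/(γ−1) = (13738 − 9964)/0.667 = 5660 J.
W_total = 14868 + 5660 = 20528 J.

W_total ≈ 20.5 kJ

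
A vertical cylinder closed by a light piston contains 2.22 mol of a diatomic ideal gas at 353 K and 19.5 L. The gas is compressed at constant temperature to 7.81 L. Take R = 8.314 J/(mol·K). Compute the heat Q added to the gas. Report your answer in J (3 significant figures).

Q ≈ -5960 J

Isothermal ⇒ ΔU = 0, so Q = W = nRT ln(V₂/V₁).
Q = (2.22)(8.314)(353) ln(7.81/19.5) = 6515 × -0.915 = -5962 J.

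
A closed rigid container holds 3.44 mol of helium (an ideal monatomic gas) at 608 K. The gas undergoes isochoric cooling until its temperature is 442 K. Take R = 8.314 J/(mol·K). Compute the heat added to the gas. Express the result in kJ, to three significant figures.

Q ≈ -7.12 kJ

Constant volume ⇒ W = 0, so Q = ΔU = nCᵥΔT with Cᵥ = 3R/2 = 12.47 J/(mol·K).
ΔU = (3.44)(12.47)(442 − 608) = -7121 J.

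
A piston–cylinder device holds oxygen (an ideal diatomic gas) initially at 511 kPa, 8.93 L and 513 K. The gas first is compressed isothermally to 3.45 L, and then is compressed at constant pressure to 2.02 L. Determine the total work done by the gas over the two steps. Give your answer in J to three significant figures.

W_total ≈ -6230 J

Step 1 (isothermal): W = P₁V₁ ln(V₂/V₁) = (4563) ln(3.45/8.93) = -4340 J.
After step 1: P = 1323 kPa, V = 3.45 L, T = 513 K.
Step 2 (isobaric): W = PΔV = (1323 kPa)(2.02 − 3.45 L) = -1891 J.
W_total = -4340 − 1891 = -6231 J.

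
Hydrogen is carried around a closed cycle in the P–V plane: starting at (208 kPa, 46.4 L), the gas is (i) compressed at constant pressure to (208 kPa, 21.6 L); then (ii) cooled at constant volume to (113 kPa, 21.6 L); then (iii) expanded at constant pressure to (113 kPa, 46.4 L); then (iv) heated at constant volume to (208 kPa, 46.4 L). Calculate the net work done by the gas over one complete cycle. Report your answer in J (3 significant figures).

W_net ≈ -2360 J

Constant-volume legs do no work.
W(i) = (208)(21.6 − 46.4) = -5158 J; W(iii) = (113)(46.4 − 21.6) = 2802 J.
W_net = -5158 + 2802 = -2356 J (the counter-clockwise enclosed area).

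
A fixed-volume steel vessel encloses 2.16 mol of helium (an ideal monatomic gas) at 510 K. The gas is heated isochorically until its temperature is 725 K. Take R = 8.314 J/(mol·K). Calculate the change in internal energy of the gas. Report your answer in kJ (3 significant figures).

ΔU ≈ 5.79 kJ

Constant volume ⇒ W = 0, so Q = ΔU = nCᵥΔT with Cᵥ = 3R/2 = 12.47 J/(mol·K).
ΔU = (2.16)(12.47)(725 − 510) = 5792 J.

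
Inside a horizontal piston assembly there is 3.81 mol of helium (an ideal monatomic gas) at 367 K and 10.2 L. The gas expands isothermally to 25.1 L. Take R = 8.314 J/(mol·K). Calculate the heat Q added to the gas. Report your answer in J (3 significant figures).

Isothermal ⇒ ΔU = 0, so Q = W = nRT ln(V₂/V₁).
Q = (3.81)(8.314)(367) ln(25.1/10.2) = 11625 × 0.9005 = 10468 J.

Q ≈ 10500 J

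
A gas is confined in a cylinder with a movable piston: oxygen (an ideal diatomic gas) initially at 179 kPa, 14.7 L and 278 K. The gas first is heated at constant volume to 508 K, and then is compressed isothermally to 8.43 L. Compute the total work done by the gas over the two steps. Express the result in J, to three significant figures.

W_total ≈ -2670 J

Step 1 (isochoric): W = 0 (constant volume).
After step 1: P = 327.1 kPa (V unchanged).
Step 2 (isothermal): W = P₁V₁ ln(V₂/V₁) = (4808) ln(8.43/14.7) = -2674 J.
W_total = 0 − 2674 = -2674 J.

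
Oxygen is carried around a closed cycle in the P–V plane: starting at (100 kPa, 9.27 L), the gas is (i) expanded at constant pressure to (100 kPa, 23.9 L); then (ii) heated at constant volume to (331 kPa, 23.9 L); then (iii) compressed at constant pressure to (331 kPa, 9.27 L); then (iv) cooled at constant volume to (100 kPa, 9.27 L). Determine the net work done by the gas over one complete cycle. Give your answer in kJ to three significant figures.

W_net ≈ -3.38 kJ

Constant-volume legs do no work.
W(i) = (100)(23.9 − 9.27) = 1463 J; W(iii) = (331)(9.27 − 23.9) = -4843 J.
W_net = 1463 − 4843 = -3380 J (the counter-clockwise enclosed area).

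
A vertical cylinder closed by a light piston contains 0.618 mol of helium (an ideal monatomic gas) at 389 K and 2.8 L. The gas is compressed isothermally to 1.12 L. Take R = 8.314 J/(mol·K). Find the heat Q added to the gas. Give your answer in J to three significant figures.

Isothermal ⇒ ΔU = 0, so Q = W = nRT ln(V₂/V₁).
Q = (0.618)(8.314)(389) ln(1.12/2.8) = 1999 × -0.9163 = -1831 J.

Q ≈ -1830 J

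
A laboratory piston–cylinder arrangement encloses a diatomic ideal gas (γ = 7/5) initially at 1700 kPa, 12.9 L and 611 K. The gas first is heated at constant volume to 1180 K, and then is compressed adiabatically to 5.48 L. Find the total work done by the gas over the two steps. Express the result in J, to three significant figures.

W_total ≈ -43200 J

Step 1 (isochoric): W = 0 (constant volume).
After step 1: P = 3283 kPa (V unchanged).
Step 2 (adiabatic): W = (P₁V₁ − P₂V₂)/(γ−1) = (42353 − 59649)/0.4 = -43241 J.
W_total = 0 − 43241 = -43241 J.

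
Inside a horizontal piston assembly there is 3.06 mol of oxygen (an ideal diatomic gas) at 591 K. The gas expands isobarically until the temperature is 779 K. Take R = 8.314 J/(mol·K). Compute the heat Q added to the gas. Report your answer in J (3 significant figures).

Isobaric: W = nRΔT = (3.06)(8.314)(188) = 4783 J.
ΔU = nCᵥΔT with Cᵥ = 5R/2: ΔU = (3.06)(20.79)(188) = 11957 J.
Q = ΔU + W = 11957 + 4783 = 16740 J.

Q ≈ 16700 J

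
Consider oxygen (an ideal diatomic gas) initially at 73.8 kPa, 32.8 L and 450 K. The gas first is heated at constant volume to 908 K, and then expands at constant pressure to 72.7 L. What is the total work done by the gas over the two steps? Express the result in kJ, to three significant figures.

Step 1 (isochoric): W = 0 (constant volume).
After step 1: P = 148.9 kPa (V unchanged).
Step 2 (isobaric): W = PΔV = (148.9 kPa)(72.7 − 32.8 L) = 5942 J.
W_total = 0 + 5942 = 5942 J.

W_total ≈ 5.94 kJ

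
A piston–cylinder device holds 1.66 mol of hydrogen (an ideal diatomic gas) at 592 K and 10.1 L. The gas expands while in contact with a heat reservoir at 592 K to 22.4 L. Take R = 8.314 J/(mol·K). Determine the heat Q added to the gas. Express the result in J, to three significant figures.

Q ≈ 6510 J

Isothermal ⇒ ΔU = 0, so Q = W = nRT ln(V₂/V₁).
Q = (1.66)(8.314)(592) ln(22.4/10.1) = 8170 × 0.7965 = 6508 J.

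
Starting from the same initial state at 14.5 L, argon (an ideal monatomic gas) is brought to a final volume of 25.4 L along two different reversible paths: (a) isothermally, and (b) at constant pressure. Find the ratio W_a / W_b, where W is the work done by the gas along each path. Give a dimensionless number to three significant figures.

W_a / W_b ≈ 0.746

Path (a) isothermal: W = P₁V₁ ln(V₂/V₁) → W_a/(P₁V₁) = 0.5606.
Path (b) isobaric: W = P₁(V₂ − V₁) → W_b/(P₁V₁) = 0.7517.
W_a / W_b = 0.5606 / 0.7517 = 0.7458.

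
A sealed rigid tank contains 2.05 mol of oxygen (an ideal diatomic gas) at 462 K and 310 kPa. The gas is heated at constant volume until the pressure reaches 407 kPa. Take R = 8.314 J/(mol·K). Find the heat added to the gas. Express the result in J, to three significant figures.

Q ≈ 6160 J

Constant volume ⇒ W = 0, so Q = ΔU = nCᵥΔT with Cᵥ = 5R/2 = 20.79 J/(mol·K).
At constant V, T₂/T₁ = P₂/P₁ ⇒ ΔT = T₁(P₂/P₁ − 1) = 462·(407/310 − 1) = 144.6 K.
ΔU = (2.05)(20.79)(144.6) = 6160 J.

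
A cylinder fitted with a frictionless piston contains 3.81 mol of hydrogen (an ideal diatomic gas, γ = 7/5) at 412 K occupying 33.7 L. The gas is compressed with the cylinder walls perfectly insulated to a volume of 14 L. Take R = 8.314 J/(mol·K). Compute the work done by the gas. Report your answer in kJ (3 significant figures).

W ≈ -13.7 kJ

Adiabatic: TV^(γ−1) = const with γ = 7/5.
T₂ = T₁ (V₁/V₂)^(γ−1) = 412 × (33.7/14)^0.4 = 412 × 1.421 = 585.5 K.
W_by = nCᵥ(T₁ − T₂) = (3.81)(20.79)(412 − 585.5) = -13737 J.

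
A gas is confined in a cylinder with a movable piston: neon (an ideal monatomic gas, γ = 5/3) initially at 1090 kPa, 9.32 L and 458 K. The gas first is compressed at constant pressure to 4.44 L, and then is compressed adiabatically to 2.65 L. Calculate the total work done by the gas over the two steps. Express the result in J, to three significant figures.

Step 1 (isobaric): W = PΔV = (1090 kPa)(4.44 − 9.32 L) = -5319 J.
After step 1: P = 1090 kPa, V = 4.44 L, T = 218.2 K.
Step 2 (adiabatic): W = (P₁V₁ − P₂V₂)/(γ−1) = (4840 − 6827)/0.667 = -2981 J.
W_total = -5319 − 2981 = -8300 J.

W_total ≈ -8300 J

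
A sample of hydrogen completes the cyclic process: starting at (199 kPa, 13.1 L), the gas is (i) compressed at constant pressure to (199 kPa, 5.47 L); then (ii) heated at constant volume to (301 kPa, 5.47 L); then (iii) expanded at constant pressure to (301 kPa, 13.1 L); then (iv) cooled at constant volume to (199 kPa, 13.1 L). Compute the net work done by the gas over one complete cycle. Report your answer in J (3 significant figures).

W_net ≈ 778 J

Constant-volume legs do no work.
W(i) = (199)(5.47 − 13.1) = -1518 J; W(iii) = (301)(13.1 − 5.47) = 2297 J.
W_net = -1518 + 2297 = 778.3 J (the clockwise enclosed area).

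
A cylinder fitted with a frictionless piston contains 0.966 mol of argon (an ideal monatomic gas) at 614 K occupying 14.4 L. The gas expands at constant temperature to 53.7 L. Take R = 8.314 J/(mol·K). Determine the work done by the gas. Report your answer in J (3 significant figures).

W ≈ 6490 J

Isothermal: W = nRT ln(V₂/V₁).
W = (0.966)(8.314)(614) × ln(53.7/14.4)
  = 4931 × 1.316
W_by_gas = 6490 J.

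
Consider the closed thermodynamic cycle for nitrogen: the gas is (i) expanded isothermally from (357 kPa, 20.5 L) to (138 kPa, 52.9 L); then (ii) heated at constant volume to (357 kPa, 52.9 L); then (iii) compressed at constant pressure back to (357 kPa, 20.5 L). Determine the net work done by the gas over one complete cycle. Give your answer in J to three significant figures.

Leg (i): W = PᵢVᵢ ln(V_f/Vᵢ) = (7318) ln(52.9/20.5) = 6938 J.
Leg (ii): W = 0.
Leg (iii): W = PΔV = (357)(20.5 − 52.9) = -11567 J.
W_net = 6938 − 11567 = -4629 J.

W_net ≈ -4630 J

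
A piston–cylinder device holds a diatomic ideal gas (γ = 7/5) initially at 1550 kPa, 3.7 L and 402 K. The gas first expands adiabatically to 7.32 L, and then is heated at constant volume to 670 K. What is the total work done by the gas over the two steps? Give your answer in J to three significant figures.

Step 1 (adiabatic): W = (P₁V₁ − P₂V₂)/(γ−1) = (5735 − 4365)/0.4 = 3424 J.
Step 2 (isochoric): W = 0 (constant volume).
W_total = 3424 + 0 = 3424 J.

W_total ≈ 3420 J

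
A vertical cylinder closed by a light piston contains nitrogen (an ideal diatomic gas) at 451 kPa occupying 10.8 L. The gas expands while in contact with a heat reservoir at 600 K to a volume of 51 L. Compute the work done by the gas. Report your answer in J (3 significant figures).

Isothermal: W = nRT ln(V₂/V₁) = P₁V₁ ln(V₂/V₁).
P₁V₁ = (451 kPa)(10.8 L) = 4871 J.
W = 4871 × ln(51/10.8) = 4871 × 1.552
W_by_gas = 7561 J.

W ≈ 7560 J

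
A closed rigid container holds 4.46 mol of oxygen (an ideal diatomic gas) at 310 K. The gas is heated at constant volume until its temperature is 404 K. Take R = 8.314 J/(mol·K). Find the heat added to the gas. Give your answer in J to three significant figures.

Q ≈ 8710 J

Constant volume ⇒ W = 0, so Q = ΔU = nCᵥΔT with Cᵥ = 5R/2 = 20.79 J/(mol·K).
ΔU = (4.46)(20.79)(404 − 310) = 8714 J.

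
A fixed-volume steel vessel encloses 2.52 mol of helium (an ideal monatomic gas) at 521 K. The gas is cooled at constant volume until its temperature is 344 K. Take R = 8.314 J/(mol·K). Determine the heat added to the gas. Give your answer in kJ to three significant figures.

Constant volume ⇒ W = 0, so Q = ΔU = nCᵥΔT with Cᵥ = 3R/2 = 12.47 J/(mol·K).
ΔU = (2.52)(12.47)(344 − 521) = -5563 J.

Q ≈ -5.56 kJ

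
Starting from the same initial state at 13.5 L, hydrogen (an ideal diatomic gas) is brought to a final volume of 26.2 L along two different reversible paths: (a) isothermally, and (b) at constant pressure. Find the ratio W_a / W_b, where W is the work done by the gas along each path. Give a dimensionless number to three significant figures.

Path (a) isothermal: W = P₁V₁ ln(V₂/V₁) → W_a/(P₁V₁) = 0.6631.
Path (b) isobaric: W = P₁(V₂ − V₁) → W_b/(P₁V₁) = 0.9407.
W_a / W_b = 0.6631 / 0.9407 = 0.7048.

W_a / W_b ≈ 0.705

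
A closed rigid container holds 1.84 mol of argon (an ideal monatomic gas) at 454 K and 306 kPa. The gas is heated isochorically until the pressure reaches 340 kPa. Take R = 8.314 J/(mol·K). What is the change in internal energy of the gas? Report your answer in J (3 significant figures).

Constant volume ⇒ W = 0, so Q = ΔU = nCᵥΔT with Cᵥ = 3R/2 = 12.47 J/(mol·K).
At constant V, T₂/T₁ = P₂/P₁ ⇒ ΔT = T₁(P₂/P₁ − 1) = 454·(340/306 − 1) = 50.44 K.
ΔU = (1.84)(12.47)(50.44) = 1158 J.

ΔU ≈ 1160 J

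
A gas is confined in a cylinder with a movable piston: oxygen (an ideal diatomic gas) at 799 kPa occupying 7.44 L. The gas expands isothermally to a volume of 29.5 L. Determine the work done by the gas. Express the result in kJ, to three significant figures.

W ≈ 8.19 kJ

Isothermal: W = nRT ln(V₂/V₁) = P₁V₁ ln(V₂/V₁).
P₁V₁ = (799 kPa)(7.44 L) = 5945 J.
W = 5945 × ln(29.5/7.44) = 5945 × 1.378
W_by_gas = 8189 J.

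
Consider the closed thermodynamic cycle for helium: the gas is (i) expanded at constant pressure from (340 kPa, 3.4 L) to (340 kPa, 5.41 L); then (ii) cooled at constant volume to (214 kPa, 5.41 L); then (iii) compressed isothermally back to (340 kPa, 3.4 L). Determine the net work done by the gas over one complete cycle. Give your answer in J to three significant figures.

W_net ≈ 146 J

Leg (i): W = PΔV = (340)(5.41 − 3.4) = 683.4 J.
Leg (ii): W = 0.
Leg (iii): W = PᵢVᵢ ln(V_f/Vᵢ) = (1158) ln(3.4/5.41) = -537.7 J.
W_net = 683.4 − 537.7 = 145.7 J.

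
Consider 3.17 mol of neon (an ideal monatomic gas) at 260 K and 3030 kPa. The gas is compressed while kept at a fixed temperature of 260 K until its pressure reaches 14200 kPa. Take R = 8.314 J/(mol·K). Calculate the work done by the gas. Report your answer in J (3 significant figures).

W ≈ -10600 J

Isothermal process: W = nRT ln(V₂/V₁) = nRT ln(P₁/P₂).
W = (3.17)(8.314)(260) × ln(3030/14200)
  = 6852 × ln(0.2134) = 6852 × -1.545
W_by_gas = -10585 J.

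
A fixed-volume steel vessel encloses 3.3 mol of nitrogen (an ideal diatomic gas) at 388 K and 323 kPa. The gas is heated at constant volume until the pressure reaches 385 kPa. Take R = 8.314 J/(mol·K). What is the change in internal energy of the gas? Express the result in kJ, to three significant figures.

Constant volume ⇒ W = 0, so Q = ΔU = nCᵥΔT with Cᵥ = 5R/2 = 20.79 J/(mol·K).
At constant V, T₂/T₁ = P₂/P₁ ⇒ ΔT = T₁(P₂/P₁ − 1) = 388·(385/323 − 1) = 74.48 K.
ΔU = (3.3)(20.79)(74.48) = 5108 J.

ΔU ≈ 5.11 kJ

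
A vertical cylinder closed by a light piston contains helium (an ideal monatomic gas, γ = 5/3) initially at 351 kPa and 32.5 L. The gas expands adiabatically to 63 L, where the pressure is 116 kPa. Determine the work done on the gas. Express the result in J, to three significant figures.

Adiabatic: W = (P₁V₁ − P₂V₂)/(γ − 1) with γ = 5/3.
P₁V₁ = 11408 J, P₂V₂ = 7308 J.
W = (11408 − 7308) / 0.6667 = 6149 J.
Work on gas = −W_by = -6149 J.

W ≈ -6150 J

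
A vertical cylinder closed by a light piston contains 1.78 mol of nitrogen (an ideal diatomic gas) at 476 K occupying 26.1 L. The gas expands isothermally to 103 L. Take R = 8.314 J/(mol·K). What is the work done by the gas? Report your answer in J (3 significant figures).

W ≈ 9670 J

Isothermal: W = nRT ln(V₂/V₁).
W = (1.78)(8.314)(476) × ln(103/26.1)
  = 7044 × 1.373
W_by_gas = 9670 J.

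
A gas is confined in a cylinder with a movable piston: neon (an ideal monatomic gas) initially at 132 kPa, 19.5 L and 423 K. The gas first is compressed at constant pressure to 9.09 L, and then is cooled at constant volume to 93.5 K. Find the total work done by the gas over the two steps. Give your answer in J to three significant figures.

W_total ≈ -1370 J

Step 1 (isobaric): W = PΔV = (132 kPa)(9.09 − 19.5 L) = -1374 J.
Step 2 (isochoric): W = 0 (constant volume).
W_total = -1374 + 0 = -1374 J.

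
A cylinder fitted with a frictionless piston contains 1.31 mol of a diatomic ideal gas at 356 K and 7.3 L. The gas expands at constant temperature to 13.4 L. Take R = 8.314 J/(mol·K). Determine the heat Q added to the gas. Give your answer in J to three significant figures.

Isothermal ⇒ ΔU = 0, so Q = W = nRT ln(V₂/V₁).
Q = (1.31)(8.314)(356) ln(13.4/7.3) = 3877 × 0.6074 = 2355 J.

Q ≈ 2360 J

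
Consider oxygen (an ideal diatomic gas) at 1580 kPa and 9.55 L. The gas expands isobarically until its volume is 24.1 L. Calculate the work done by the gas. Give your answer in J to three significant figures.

W ≈ 23000 J

Isobaric: W = P ΔV.
W = (1580 kPa)(24.1 − 9.55 L) = (1580)(14.55) = 22989 J.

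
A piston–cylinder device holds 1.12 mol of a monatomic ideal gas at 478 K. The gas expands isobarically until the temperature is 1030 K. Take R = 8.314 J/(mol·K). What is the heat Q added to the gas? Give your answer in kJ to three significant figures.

Isobaric: W = nRΔT = (1.12)(8.314)(552) = 5140 J.
ΔU = nCᵥΔT with Cᵥ = 3R/2: ΔU = (1.12)(12.47)(552) = 7710 J.
Q = ΔU + W = 7710 + 5140 = 12850 J.

Q ≈ 12.9 kJ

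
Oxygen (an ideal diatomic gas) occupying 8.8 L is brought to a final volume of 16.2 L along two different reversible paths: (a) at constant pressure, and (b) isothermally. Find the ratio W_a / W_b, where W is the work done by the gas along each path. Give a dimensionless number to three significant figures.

W_a / W_b ≈ 1.38

Path (a) isobaric: W = P₁(V₂ − V₁) → W_a/(P₁V₁) = 0.8409.
Path (b) isothermal: W = P₁V₁ ln(V₂/V₁) → W_b/(P₁V₁) = 0.6103.
W_a / W_b = 0.8409 / 0.6103 = 1.378.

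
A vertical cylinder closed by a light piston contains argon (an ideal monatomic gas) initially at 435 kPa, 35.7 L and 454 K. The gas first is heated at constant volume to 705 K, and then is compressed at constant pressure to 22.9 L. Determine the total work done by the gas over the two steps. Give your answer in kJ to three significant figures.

W_total ≈ -8.65 kJ

Step 1 (isochoric): W = 0 (constant volume).
After step 1: P = 675.5 kPa (V unchanged).
Step 2 (isobaric): W = PΔV = (675.5 kPa)(22.9 − 35.7 L) = -8646 J.
W_total = 0 − 8646 = -8646 J.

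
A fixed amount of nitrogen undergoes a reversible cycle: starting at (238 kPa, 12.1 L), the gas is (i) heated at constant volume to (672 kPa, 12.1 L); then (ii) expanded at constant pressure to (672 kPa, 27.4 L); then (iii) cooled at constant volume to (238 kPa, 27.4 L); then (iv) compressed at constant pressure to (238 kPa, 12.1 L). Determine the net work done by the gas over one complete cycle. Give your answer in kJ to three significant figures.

Constant-volume legs do no work.
W(ii) = (672)(27.4 − 12.1) = 10282 J; W(iv) = (238)(12.1 − 27.4) = -3641 J.
W_net = 10282 − 3641 = 6640 J (the clockwise enclosed area).

W_net ≈ 6.64 kJ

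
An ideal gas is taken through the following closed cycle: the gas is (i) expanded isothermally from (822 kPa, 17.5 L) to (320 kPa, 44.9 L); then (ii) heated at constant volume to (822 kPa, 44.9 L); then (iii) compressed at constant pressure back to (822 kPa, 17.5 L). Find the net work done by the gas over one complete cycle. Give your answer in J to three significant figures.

W_net ≈ -8970 J

Leg (i): W = PᵢVᵢ ln(V_f/Vᵢ) = (14385) ln(44.9/17.5) = 13554 J.
Leg (ii): W = 0.
Leg (iii): W = PΔV = (822)(17.5 − 44.9) = -22523 J.
W_net = 13554 − 22523 = -8969 J.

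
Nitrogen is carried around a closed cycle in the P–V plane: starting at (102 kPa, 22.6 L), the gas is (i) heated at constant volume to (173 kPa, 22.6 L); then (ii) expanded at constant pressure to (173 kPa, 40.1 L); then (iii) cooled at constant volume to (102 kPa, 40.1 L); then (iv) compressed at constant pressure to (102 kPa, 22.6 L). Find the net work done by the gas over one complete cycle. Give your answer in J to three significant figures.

W_net ≈ 1240 J

Constant-volume legs do no work.
W(ii) = (173)(40.1 − 22.6) = 3028 J; W(iv) = (102)(22.6 − 40.1) = -1785 J.
W_net = 3028 − 1785 = 1242 J (the clockwise enclosed area).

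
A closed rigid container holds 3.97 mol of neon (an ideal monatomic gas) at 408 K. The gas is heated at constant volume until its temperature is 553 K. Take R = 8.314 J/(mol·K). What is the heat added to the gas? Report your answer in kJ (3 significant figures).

Constant volume ⇒ W = 0, so Q = ΔU = nCᵥΔT with Cᵥ = 3R/2 = 12.47 J/(mol·K).
ΔU = (3.97)(12.47)(553 − 408) = 7179 J.

Q ≈ 7.18 kJ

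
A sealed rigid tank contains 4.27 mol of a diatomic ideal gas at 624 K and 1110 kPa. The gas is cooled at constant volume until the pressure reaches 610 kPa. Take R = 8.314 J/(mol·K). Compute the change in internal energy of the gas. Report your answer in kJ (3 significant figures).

ΔU ≈ -24.9 kJ

Constant volume ⇒ W = 0, so Q = ΔU = nCᵥΔT with Cᵥ = 5R/2 = 20.79 J/(mol·K).
At constant V, T₂/T₁ = P₂/P₁ ⇒ ΔT = T₁(P₂/P₁ − 1) = 624·(610/1110 − 1) = -281.1 K.
ΔU = (4.27)(20.79)(-281.1) = -24946 J.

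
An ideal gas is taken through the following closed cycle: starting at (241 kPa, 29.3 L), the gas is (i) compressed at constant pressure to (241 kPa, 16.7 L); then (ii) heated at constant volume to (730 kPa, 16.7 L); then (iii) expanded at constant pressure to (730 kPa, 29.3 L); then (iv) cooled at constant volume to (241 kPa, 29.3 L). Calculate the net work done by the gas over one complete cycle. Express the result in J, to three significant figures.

W_net ≈ 6160 J

Constant-volume legs do no work.
W(i) = (241)(16.7 − 29.3) = -3037 J; W(iii) = (730)(29.3 − 16.7) = 9198 J.
W_net = -3037 + 9198 = 6161 J (the clockwise enclosed area).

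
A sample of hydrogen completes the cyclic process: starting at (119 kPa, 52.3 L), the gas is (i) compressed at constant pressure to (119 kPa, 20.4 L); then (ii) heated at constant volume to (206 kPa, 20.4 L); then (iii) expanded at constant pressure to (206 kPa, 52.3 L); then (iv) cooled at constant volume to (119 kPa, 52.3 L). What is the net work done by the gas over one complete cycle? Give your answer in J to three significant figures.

W_net ≈ 2780 J

Constant-volume legs do no work.
W(i) = (119)(20.4 − 52.3) = -3796 J; W(iii) = (206)(52.3 − 20.4) = 6571 J.
W_net = -3796 + 6571 = 2775 J (the clockwise enclosed area).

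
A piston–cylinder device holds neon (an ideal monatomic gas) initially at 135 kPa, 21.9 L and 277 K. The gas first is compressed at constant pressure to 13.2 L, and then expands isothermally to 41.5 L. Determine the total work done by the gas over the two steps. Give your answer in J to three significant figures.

W_total ≈ 867 J

Step 1 (isobaric): W = PΔV = (135 kPa)(13.2 − 21.9 L) = -1174 J.
After step 1: P = 135 kPa, V = 13.2 L, T = 167 K.
Step 2 (isothermal): W = P₁V₁ ln(V₂/V₁) = (1782) ln(41.5/13.2) = 2041 J.
W_total = -1174 + 2041 = 866.7 J.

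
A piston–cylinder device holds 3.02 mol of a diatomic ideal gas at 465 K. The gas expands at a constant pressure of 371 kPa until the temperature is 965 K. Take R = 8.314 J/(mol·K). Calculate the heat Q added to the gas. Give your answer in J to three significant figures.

Q ≈ 43900 J

Isobaric: W = nRΔT = (3.02)(8.314)(500) = 12554 J.
ΔU = nCᵥΔT with Cᵥ = 5R/2: ΔU = (3.02)(20.79)(500) = 31385 J.
Q = ΔU + W = 31385 + 12554 = 43939 J.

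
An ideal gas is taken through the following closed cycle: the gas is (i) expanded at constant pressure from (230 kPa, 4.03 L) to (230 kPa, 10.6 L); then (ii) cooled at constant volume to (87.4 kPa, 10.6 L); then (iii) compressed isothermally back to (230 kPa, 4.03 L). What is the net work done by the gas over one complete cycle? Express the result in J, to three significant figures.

W_net ≈ 615 J

Leg (i): W = PΔV = (230)(10.6 − 4.03) = 1511 J.
Leg (ii): W = 0.
Leg (iii): W = PᵢVᵢ ln(V_f/Vᵢ) = (926.4) ln(4.03/10.6) = -895.9 J.
W_net = 1511 − 895.9 = 615.2 J.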